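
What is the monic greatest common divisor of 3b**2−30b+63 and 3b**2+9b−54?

By polynomial division,
  3b**2−30b+63 = (3b**2+9b−54) + (−39b+117)
  3b**2+9b−54 = (−(1/13)b−6/13)(−39b+117) + (0)
Last nonzero remainder: −39b+117. Dividing through by −39 gives the monic gcd b−3.

b−3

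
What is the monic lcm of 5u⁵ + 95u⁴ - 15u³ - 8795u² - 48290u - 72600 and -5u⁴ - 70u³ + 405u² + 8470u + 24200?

Euclidean algorithm in ℚ[u]:
  5u⁵ + 95u⁴ - 15u³ - 8795u² - 48290u - 72600 = (-u - 5)(-5u⁴ - 70u³ + 405u² + 8470u + 24200) + (40u³ + 1700u² + 18260u + 48400)
  -5u⁴ - 70u³ + 405u² + 8470u + 24200 = (-(1/8)u + 57/16)(40u³ + 1700u² + 18260u + 48400) + (-(13475/4)u² - (202125/4)u - 148225)
  40u³ + 1700u² + 18260u + 48400 = (-(32/2695)u - 16/49)(-(13475/4)u² - (202125/4)u - 148225) + (0)
Last nonzero remainder: -(13475/4)u² - (202125/4)u - 148225. Dividing through by -13475/4 gives the monic gcd u² + 15u + 44.
Then lcm(f, g) = f·g / gcd(f, g); expanding and making the result monic gives the answer.

u⁷ + 18u⁶ - 132u⁵ - 3846u⁴ - 7569u³ + 188628u² + 1076900u + 1597200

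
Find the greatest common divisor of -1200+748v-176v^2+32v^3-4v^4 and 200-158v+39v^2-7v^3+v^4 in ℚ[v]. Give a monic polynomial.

Repeated division with remainder:
  -4v^4+32v^3-176v^2+748v-1200 = (-4)(v^4-7v^3+39v^2-158v+200) + (4v^3-20v^2+116v-400)
  v^4-7v^3+39v^2-158v+200 = ((1/4)v-1/2)(4v^3-20v^2+116v-400) + (0)
Last nonzero remainder: 4v^3-20v^2+116v-400. Dividing through by 4 gives the monic gcd v^3-5v^2+29v-100.

-100+29v-5v^2+v^3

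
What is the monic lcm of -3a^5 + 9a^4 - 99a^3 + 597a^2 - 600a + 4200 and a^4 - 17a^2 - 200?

a^6 + 2a^5 + 18a^4 - 34a^3 - 795a^2 - 400a - 7000

Repeated division with remainder:
  -3a^5 + 9a^4 - 99a^3 + 597a^2 - 600a + 4200 = (-3a + 9)(a^4 - 17a^2 - 200) + (-150a^3 + 750a^2 - 1200a + 6000)
  a^4 - 17a^2 - 200 = (-(1/150)a - 1/30)(-150a^3 + 750a^2 - 1200a + 6000) + (0)
Last nonzero remainder: -150a^3 + 750a^2 - 1200a + 6000. Dividing through by -150 gives the monic gcd a^3 - 5a^2 + 8a - 40.
Then lcm(f, g) = f·g / gcd(f, g); expanding and making the result monic gives the answer.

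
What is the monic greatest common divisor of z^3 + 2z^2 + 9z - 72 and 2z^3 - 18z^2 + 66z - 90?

z - 3

Repeated division with remainder:
  z^3 + 2z^2 + 9z - 72 = (1/2)(2z^3 - 18z^2 + 66z - 90) + (11z^2 - 24z - 27)
  2z^3 - 18z^2 + 66z - 90 = ((2/11)z - 150/121)(11z^2 - 24z - 27) + ((4980/121)z - 14940/121)
  11z^2 - 24z - 27 = ((1331/4980)z + 363/1660)((4980/121)z - 14940/121) + (0)
Last nonzero remainder: (4980/121)z - 14940/121. Dividing through by 4980/121 gives the monic gcd z - 3.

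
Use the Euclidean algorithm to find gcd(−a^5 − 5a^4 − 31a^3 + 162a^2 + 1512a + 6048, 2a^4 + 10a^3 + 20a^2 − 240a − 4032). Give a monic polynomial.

a^3 − 2a^2 + 24a − 288

By polynomial division,
  −a^5 − 5a^4 − 31a^3 + 162a^2 + 1512a + 6048 = (−(1/2)a)(2a^4 + 10a^3 + 20a^2 − 240a − 4032) + (−21a^3 + 42a^2 − 504a + 6048)
  2a^4 + 10a^3 + 20a^2 − 240a − 4032 = (−(2/21)a − 2/3)(−21a^3 + 42a^2 − 504a + 6048) + (0)
Last nonzero remainder: −21a^3 + 42a^2 − 504a + 6048. Dividing through by −21 gives the monic gcd a^3 − 2a^2 + 24a − 288.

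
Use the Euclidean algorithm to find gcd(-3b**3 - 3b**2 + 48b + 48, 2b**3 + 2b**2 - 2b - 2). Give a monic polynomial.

b + 1

By polynomial division,
  -3b**3 - 3b**2 + 48b + 48 = (-3/2)(2b**3 + 2b**2 - 2b - 2) + (45b + 45)
  2b**3 + 2b**2 - 2b - 2 = ((2/45)b**2 - 2/45)(45b + 45) + (0)
Last nonzero remainder: 45b + 45. Dividing through by 45 gives the monic gcd b + 1.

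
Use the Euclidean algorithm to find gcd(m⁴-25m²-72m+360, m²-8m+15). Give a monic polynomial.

m²-8m+15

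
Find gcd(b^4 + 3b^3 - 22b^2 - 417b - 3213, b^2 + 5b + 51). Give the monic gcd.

b^2 + 5b + 51

Euclidean algorithm in ℚ[b]:
  b^4 + 3b^3 - 22b^2 - 417b - 3213 = (b^2 - 2b - 63)(b^2 + 5b + 51) + (0)
The last nonzero remainder b^2 + 5b + 51 is already monic.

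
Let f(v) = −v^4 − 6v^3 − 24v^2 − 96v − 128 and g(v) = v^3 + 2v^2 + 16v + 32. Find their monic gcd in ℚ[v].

v^3 + 2v^2 + 16v + 32

Euclidean algorithm in ℚ[v]:
  −v^4 − 6v^3 − 24v^2 − 96v − 128 = (−v − 4)(v^3 + 2v^2 + 16v + 32) + (0)
The last nonzero remainder v^3 + 2v^2 + 16v + 32 is already monic.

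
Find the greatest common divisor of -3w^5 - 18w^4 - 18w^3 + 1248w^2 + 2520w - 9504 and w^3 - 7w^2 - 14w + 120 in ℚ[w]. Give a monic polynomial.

w^2 - 2w - 24

Repeated division with remainder:
  -3w^5 - 18w^4 - 18w^3 + 1248w^2 + 2520w - 9504 = (-3w^2 - 39w - 333)(w^3 - 7w^2 - 14w + 120) + (-1269w^2 + 2538w + 30456)
  w^3 - 7w^2 - 14w + 120 = (-(1/1269)w + 5/1269)(-1269w^2 + 2538w + 30456) + (0)
Last nonzero remainder: -1269w^2 + 2538w + 30456. Dividing through by -1269 gives the monic gcd w^2 - 2w - 24.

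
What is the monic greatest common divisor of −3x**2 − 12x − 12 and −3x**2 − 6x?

Euclidean algorithm in ℚ[x]:
  −3x**2 − 12x − 12 = (−3x**2 − 6x) + (−6x − 12)
  −3x**2 − 6x = ((1/2)x)(−6x − 12) + (0)
Last nonzero remainder: −6x − 12. Dividing through by −6 gives the monic gcd x + 2.

x + 2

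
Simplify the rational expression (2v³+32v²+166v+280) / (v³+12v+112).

(2v²+24v+70)/(v²−4v+28)

Euclidean algorithm in ℚ[v]:
  2v³+32v²+166v+280 = (2)(v³+12v+112) + (32v²+142v+56)
  v³+12v+112 = ((1/32)v−71/512)(32v²+142v+56) + ((7665/256)v+7665/64)
  32v²+142v+56 = ((8192/7665)v+512/1095)((7665/256)v+7665/64) + (0)
Last nonzero remainder: (7665/256)v+7665/64. Dividing through by 7665/256 gives the monic gcd v+4.
Cancel v+4 from numerator and denominator to get the reduced form.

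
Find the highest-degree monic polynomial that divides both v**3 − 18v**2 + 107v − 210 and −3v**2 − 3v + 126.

v − 6

Apply the Euclidean algorithm:
  v**3 − 18v**2 + 107v − 210 = (−(1/3)v + 19/3)(−3v**2 − 3v + 126) + (168v − 1008)
  −3v**2 − 3v + 126 = (−(1/56)v − 1/8)(168v − 1008) + (0)
Last nonzero remainder: 168v − 1008. Dividing through by 168 gives the monic gcd v − 6.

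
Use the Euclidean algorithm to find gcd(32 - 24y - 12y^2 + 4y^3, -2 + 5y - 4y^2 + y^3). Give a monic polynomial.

Apply the Euclidean algorithm:
  4y^3 - 12y^2 - 24y + 32 = (4)(y^3 - 4y^2 + 5y - 2) + (4y^2 - 44y + 40)
  y^3 - 4y^2 + 5y - 2 = ((1/4)y + 7/4)(4y^2 - 44y + 40) + (72y - 72)
  4y^2 - 44y + 40 = ((1/18)y - 5/9)(72y - 72) + (0)
Last nonzero remainder: 72y - 72. Dividing through by 72 gives the monic gcd y - 1.

-1 + y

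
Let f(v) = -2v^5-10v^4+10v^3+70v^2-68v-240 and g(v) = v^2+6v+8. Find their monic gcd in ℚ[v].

v^2+6v+8

Repeated division with remainder:
  -2v^5-10v^4+10v^3+70v^2-68v-240 = (-2v^3+2v^2+14v-30)(v^2+6v+8) + (0)
The last nonzero remainder v^2+6v+8 is already monic.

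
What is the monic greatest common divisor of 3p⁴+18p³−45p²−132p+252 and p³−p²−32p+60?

p−2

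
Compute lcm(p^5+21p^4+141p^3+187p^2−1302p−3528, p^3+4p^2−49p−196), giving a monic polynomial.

p^6+14p^5−6p^4−800p^3−2611p^2+5586p+24696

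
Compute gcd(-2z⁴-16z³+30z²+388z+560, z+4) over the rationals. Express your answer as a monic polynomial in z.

Euclidean algorithm in ℚ[z]:
  -2z⁴-16z³+30z²+388z+560 = (-2z³-8z²+62z+140)(z+4) + (0)
The last nonzero remainder z+4 is already monic.

z+4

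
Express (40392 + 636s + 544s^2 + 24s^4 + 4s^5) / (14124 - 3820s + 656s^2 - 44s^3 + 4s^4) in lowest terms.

Euclidean algorithm in ℚ[s]:
  4s^5 + 24s^4 + 544s^2 + 636s + 40392 = (s + 17)(4s^4 - 44s^3 + 656s^2 - 3820s + 14124) + (92s^3 - 6788s^2 + 51452s - 199716)
  4s^4 - 44s^3 + 656s^2 - 3820s + 14124 = ((1/23)s + 1444/529)(92s^3 - 6788s^2 + 51452s - 199716) + ((8965500/529)s^2 - (71724000/529)s + 295861500/529)
  92s^3 - 6788s^2 + 51452s - 199716 = ((12167/2241375)s - 800377/2241375)((8965500/529)s^2 - (71724000/529)s + 295861500/529) + (0)
Last nonzero remainder: (8965500/529)s^2 - (71724000/529)s + 295861500/529. Dividing through by 8965500/529 gives the monic gcd s^2 - 8s + 33.
Cancel s^2 - 8s + 33 from numerator and denominator to get the reduced form.

(306 + 79s + 14s^2 + s^3)/(107 - 3s + s^2)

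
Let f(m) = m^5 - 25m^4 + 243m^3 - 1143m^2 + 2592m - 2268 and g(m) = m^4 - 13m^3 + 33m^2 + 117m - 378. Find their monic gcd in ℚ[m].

Repeated division with remainder:
  m^5 - 25m^4 + 243m^3 - 1143m^2 + 2592m - 2268 = (m - 12)(m^4 - 13m^3 + 33m^2 + 117m - 378) + (54m^3 - 864m^2 + 4374m - 6804)
  m^4 - 13m^3 + 33m^2 + 117m - 378 = ((1/54)m + 1/18)(54m^3 - 864m^2 + 4374m - 6804) + (0)
Last nonzero remainder: 54m^3 - 864m^2 + 4374m - 6804. Dividing through by 54 gives the monic gcd m^3 - 16m^2 + 81m - 126.

m^3 - 16m^2 + 81m - 126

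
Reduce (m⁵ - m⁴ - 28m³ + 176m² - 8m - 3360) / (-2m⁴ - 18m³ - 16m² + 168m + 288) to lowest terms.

Repeated division with remainder:
  m⁵ - m⁴ - 28m³ + 176m² - 8m - 3360 = (-(1/2)m + 5)(-2m⁴ - 18m³ - 16m² + 168m + 288) + (54m³ + 340m² - 704m - 4800)
  -2m⁴ - 18m³ - 16m² + 168m + 288 = (-(1/27)m - 73/729)(54m³ + 340m² - 704m - 4800) + (-(5852/729)m² - (58520/729)m - 46816/243)
  54m³ + 340m² - 704m - 4800 = (-(19683/2926)m + 36450/1463)(-(5852/729)m² - (58520/729)m - 46816/243) + (0)
Last nonzero remainder: -(5852/729)m² - (58520/729)m - 46816/243. Dividing through by -5852/729 gives the monic gcd m² + 10m + 24.
Cancel m² + 10m + 24 from numerator and denominator to get the reduced form.

(-m³ + 11m² - 58m + 140)/(2m² - 2m - 12)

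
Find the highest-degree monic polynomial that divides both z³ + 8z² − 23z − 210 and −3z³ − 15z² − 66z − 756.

z + 7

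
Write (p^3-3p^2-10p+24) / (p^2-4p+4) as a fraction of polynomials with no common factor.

Euclidean algorithm in ℚ[p]:
  p^3-3p^2-10p+24 = (p+1)(p^2-4p+4) + (-10p+20)
  p^2-4p+4 = (-(1/10)p+1/5)(-10p+20) + (0)
Last nonzero remainder: -10p+20. Dividing through by -10 gives the monic gcd p-2.
Cancel p-2 from numerator and denominator to get the reduced form.

(p^2-p-12)/(p-2)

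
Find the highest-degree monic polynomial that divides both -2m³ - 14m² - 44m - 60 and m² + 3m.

m + 3

Repeated division with remainder:
  -2m³ - 14m² - 44m - 60 = (-2m - 8)(m² + 3m) + (-20m - 60)
  m² + 3m = (-(1/20)m)(-20m - 60) + (0)
Last nonzero remainder: -20m - 60. Dividing through by -20 gives the monic gcd m + 3.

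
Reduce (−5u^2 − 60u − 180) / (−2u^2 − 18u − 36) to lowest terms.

(5u + 30)/(2u + 6)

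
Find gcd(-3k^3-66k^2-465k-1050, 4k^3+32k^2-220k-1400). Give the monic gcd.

k^2+15k+50

Repeated division with remainder:
  -3k^3-66k^2-465k-1050 = (-3/4)(4k^3+32k^2-220k-1400) + (-42k^2-630k-2100)
  4k^3+32k^2-220k-1400 = (-(2/21)k+2/3)(-42k^2-630k-2100) + (0)
Last nonzero remainder: -42k^2-630k-2100. Dividing through by -42 gives the monic gcd k^2+15k+50.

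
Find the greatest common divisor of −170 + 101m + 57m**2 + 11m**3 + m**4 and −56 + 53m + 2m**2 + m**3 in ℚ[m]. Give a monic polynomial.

−1 + m

Euclidean algorithm in ℚ[m]:
  m**4 + 11m**3 + 57m**2 + 101m − 170 = (m + 9)(m**3 + 2m**2 + 53m − 56) + (−14m**2 − 320m + 334)
  m**3 + 2m**2 + 53m − 56 = (−(1/14)m + 73/49)(−14m**2 − 320m + 334) + ((27126/49)m − 27126/49)
  −14m**2 − 320m + 334 = (−(343/13563)m − 8183/13563)((27126/49)m − 27126/49) + (0)
Last nonzero remainder: (27126/49)m − 27126/49. Dividing through by 27126/49 gives the monic gcd m − 1.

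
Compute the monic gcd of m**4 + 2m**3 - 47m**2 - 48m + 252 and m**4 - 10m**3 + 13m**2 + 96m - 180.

m**3 - 5m**2 - 12m + 36

Apply the Euclidean algorithm:
  m**4 + 2m**3 - 47m**2 - 48m + 252 = (m**4 - 10m**3 + 13m**2 + 96m - 180) + (12m**3 - 60m**2 - 144m + 432)
  m**4 - 10m**3 + 13m**2 + 96m - 180 = ((1/12)m - 5/12)(12m**3 - 60m**2 - 144m + 432) + (0)
Last nonzero remainder: 12m**3 - 60m**2 - 144m + 432. Dividing through by 12 gives the monic gcd m**3 - 5m**2 - 12m + 36.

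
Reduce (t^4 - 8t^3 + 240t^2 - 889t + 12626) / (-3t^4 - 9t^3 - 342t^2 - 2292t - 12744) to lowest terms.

(-t^2 + 3t - 107)/(3t^2 + 24t + 108)

Euclidean algorithm in ℚ[t]:
  t^4 - 8t^3 + 240t^2 - 889t + 12626 = (-1/3)(-3t^4 - 9t^3 - 342t^2 - 2292t - 12744) + (-11t^3 + 126t^2 - 1653t + 8378)
  -3t^4 - 9t^3 - 342t^2 - 2292t - 12744 = ((3/11)t + 477/121)(-11t^3 + 126t^2 - 1653t + 8378) + (-(46935/121)t^2 + (234675/121)t - 5538330/121)
  -11t^3 + 126t^2 - 1653t + 8378 = ((1331/46935)t - 8591/46935)(-(46935/121)t^2 + (234675/121)t - 5538330/121) + (0)
Last nonzero remainder: -(46935/121)t^2 + (234675/121)t - 5538330/121. Dividing through by -46935/121 gives the monic gcd t^2 - 5t + 118.
Cancel t^2 - 5t + 118 from numerator and denominator to get the reduced form.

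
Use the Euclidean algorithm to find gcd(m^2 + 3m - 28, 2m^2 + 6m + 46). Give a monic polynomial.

1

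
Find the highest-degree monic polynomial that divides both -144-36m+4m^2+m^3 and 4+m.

Euclidean algorithm in ℚ[m]:
  m^3+4m^2-36m-144 = (m^2-36)(m+4) + (0)
The last nonzero remainder m+4 is already monic.

4+m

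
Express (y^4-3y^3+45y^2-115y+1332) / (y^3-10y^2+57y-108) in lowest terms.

(y^2+4y+37)/(y-3)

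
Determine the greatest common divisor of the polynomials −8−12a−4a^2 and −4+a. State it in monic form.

1

Apply the Euclidean algorithm:
  −4a^2−12a−8 = (−4a−28)(a−4) + (−120)
  a−4 = (−(1/120)a+1/30)(−120) + (0)
The last nonzero remainder is the constant −120, so the polynomials are coprime and gcd = 1.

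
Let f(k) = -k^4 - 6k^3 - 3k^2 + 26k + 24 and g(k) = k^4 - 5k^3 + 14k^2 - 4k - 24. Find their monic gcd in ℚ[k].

k^2 - k - 2

Euclidean algorithm in ℚ[k]:
  -k^4 - 6k^3 - 3k^2 + 26k + 24 = (-1)(k^4 - 5k^3 + 14k^2 - 4k - 24) + (-11k^3 + 11k^2 + 22k)
  k^4 - 5k^3 + 14k^2 - 4k - 24 = (-(1/11)k + 4/11)(-11k^3 + 11k^2 + 22k) + (12k^2 - 12k - 24)
  -11k^3 + 11k^2 + 22k = (-(11/12)k)(12k^2 - 12k - 24) + (0)
Last nonzero remainder: 12k^2 - 12k - 24. Dividing through by 12 gives the monic gcd k^2 - k - 2.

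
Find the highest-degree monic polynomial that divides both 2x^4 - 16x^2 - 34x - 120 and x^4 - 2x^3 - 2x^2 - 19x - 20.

x^3 - 3x^2 + x - 20

Repeated division with remainder:
  2x^4 - 16x^2 - 34x - 120 = (2)(x^4 - 2x^3 - 2x^2 - 19x - 20) + (4x^3 - 12x^2 + 4x - 80)
  x^4 - 2x^3 - 2x^2 - 19x - 20 = ((1/4)x + 1/4)(4x^3 - 12x^2 + 4x - 80) + (0)
Last nonzero remainder: 4x^3 - 12x^2 + 4x - 80. Dividing through by 4 gives the monic gcd x^3 - 3x^2 + x - 20.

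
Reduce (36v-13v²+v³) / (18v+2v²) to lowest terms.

Apply the Euclidean algorithm:
  v³-13v²+36v = ((1/2)v-11)(2v²+18v) + (234v)
  2v²+18v = ((1/117)v+1/13)(234v) + (0)
Last nonzero remainder: 234v. Dividing through by 234 gives the monic gcd v.
Cancel v from numerator and denominator to get the reduced form.

(36-13v+v²)/(18+2v)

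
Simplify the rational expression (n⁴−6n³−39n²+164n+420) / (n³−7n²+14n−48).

Repeated division with remainder:
  n⁴−6n³−39n²+164n+420 = (n+1)(n³−7n²+14n−48) + (−46n²+198n+468)
  n³−7n²+14n−48 = (−(1/46)n+31/529)(−46n²+198n+468) + ((6650/529)n−39900/529)
  −46n²+198n+468 = (−(12167/3325)n−20631/3325)((6650/529)n−39900/529) + (0)
Last nonzero remainder: (6650/529)n−39900/529. Dividing through by 6650/529 gives the monic gcd n−6.
Cancel n−6 from numerator and denominator to get the reduced form.

(n³−39n−70)/(n²−n+8)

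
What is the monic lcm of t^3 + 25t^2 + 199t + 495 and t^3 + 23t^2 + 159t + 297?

Euclidean algorithm in ℚ[t]:
  t^3 + 25t^2 + 199t + 495 = (t^3 + 23t^2 + 159t + 297) + (2t^2 + 40t + 198)
  t^3 + 23t^2 + 159t + 297 = ((1/2)t + 3/2)(2t^2 + 40t + 198) + (0)
Last nonzero remainder: 2t^2 + 40t + 198. Dividing through by 2 gives the monic gcd t^2 + 20t + 99.
Then lcm(f, g) = f·g / gcd(f, g); expanding and making the result monic gives the answer.

t^4 + 28t^3 + 274t^2 + 1092t + 1485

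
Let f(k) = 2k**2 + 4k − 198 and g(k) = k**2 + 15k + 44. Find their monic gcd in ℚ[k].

By polynomial division,
  2k**2 + 4k − 198 = (2)(k**2 + 15k + 44) + (−26k − 286)
  k**2 + 15k + 44 = (−(1/26)k − 2/13)(−26k − 286) + (0)
Last nonzero remainder: −26k − 286. Dividing through by −26 gives the monic gcd k + 11.

k + 11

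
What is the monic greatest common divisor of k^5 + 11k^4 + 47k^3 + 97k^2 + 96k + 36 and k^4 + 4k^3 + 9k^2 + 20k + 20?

k^2 + 4k + 4

Repeated division with remainder:
  k^5 + 11k^4 + 47k^3 + 97k^2 + 96k + 36 = (k + 7)(k^4 + 4k^3 + 9k^2 + 20k + 20) + (10k^3 + 14k^2 - 64k - 104)
  k^4 + 4k^3 + 9k^2 + 20k + 20 = ((1/10)k + 13/50)(10k^3 + 14k^2 - 64k - 104) + ((294/25)k^2 + (1176/25)k + 1176/25)
  10k^3 + 14k^2 - 64k - 104 = ((125/147)k - 325/147)((294/25)k^2 + (1176/25)k + 1176/25) + (0)
Last nonzero remainder: (294/25)k^2 + (1176/25)k + 1176/25. Dividing through by 294/25 gives the monic gcd k^2 + 4k + 4.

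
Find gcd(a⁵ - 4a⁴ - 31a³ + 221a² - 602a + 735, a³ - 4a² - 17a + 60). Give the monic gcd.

a² - 8a + 15

By polynomial division,
  a⁵ - 4a⁴ - 31a³ + 221a² - 602a + 735 = (a² - 14)(a³ - 4a² - 17a + 60) + (105a² - 840a + 1575)
  a³ - 4a² - 17a + 60 = ((1/105)a + 4/105)(105a² - 840a + 1575) + (0)
Last nonzero remainder: 105a² - 840a + 1575. Dividing through by 105 gives the monic gcd a² - 8a + 15.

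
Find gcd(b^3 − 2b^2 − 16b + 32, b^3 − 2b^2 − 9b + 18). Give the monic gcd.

b − 2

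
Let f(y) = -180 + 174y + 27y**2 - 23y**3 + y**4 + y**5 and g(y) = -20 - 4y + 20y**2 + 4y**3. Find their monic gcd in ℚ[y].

-5 + 4y + y**2

Apply the Euclidean algorithm:
  y**5 + y**4 - 23y**3 + 27y**2 + 174y - 180 = ((1/4)y**2 - y - 1/2)(4y**3 + 20y**2 - 4y - 20) + (38y**2 + 152y - 190)
  4y**3 + 20y**2 - 4y - 20 = ((2/19)y + 2/19)(38y**2 + 152y - 190) + (0)
Last nonzero remainder: 38y**2 + 152y - 190. Dividing through by 38 gives the monic gcd y**2 + 4y - 5.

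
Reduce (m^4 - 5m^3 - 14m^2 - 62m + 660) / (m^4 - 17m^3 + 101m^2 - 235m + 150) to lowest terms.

(m^2 + 6m + 22)/(m^2 - 6m + 5)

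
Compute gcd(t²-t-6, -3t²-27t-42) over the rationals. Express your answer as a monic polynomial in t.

t+2

By polynomial division,
  t²-t-6 = (-1/3)(-3t²-27t-42) + (-10t-20)
  -3t²-27t-42 = ((3/10)t+21/10)(-10t-20) + (0)
Last nonzero remainder: -10t-20. Dividing through by -10 gives the monic gcd t+2.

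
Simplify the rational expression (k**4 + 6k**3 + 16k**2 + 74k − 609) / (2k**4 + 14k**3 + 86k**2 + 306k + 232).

(k**2 + 4k − 21)/(2k**2 + 10k + 8)

Euclidean algorithm in ℚ[k]:
  k**4 + 6k**3 + 16k**2 + 74k − 609 = (1/2)(2k**4 + 14k**3 + 86k**2 + 306k + 232) + (−k**3 − 27k**2 − 79k − 725)
  2k**4 + 14k**3 + 86k**2 + 306k + 232 = (−2k + 40)(−k**3 − 27k**2 − 79k − 725) + (1008k**2 + 2016k + 29232)
  −k**3 − 27k**2 − 79k − 725 = (−(1/1008)k − 25/1008)(1008k**2 + 2016k + 29232) + (0)
Last nonzero remainder: 1008k**2 + 2016k + 29232. Dividing through by 1008 gives the monic gcd k**2 + 2k + 29.
Cancel k**2 + 2k + 29 from numerator and denominator to get the reduced form.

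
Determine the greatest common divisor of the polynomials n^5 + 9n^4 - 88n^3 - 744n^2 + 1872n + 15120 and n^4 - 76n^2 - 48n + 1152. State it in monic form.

Repeated division with remainder:
  n^5 + 9n^4 - 88n^3 - 744n^2 + 1872n + 15120 = (n + 9)(n^4 - 76n^2 - 48n + 1152) + (-12n^3 - 12n^2 + 1152n + 4752)
  n^4 - 76n^2 - 48n + 1152 = (-(1/12)n + 1/12)(-12n^3 - 12n^2 + 1152n + 4752) + (21n^2 + 252n + 756)
  -12n^3 - 12n^2 + 1152n + 4752 = (-(4/7)n + 44/7)(21n^2 + 252n + 756) + (0)
Last nonzero remainder: 21n^2 + 252n + 756. Dividing through by 21 gives the monic gcd n^2 + 12n + 36.

n^2 + 12n + 36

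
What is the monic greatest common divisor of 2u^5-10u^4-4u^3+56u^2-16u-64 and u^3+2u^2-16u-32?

Euclidean algorithm in ℚ[u]:
  2u^5-10u^4-4u^3+56u^2-16u-64 = (2u^2-14u+56)(u^3+2u^2-16u-32) + (-216u^2+432u+1728)
  u^3+2u^2-16u-32 = (-(1/216)u-1/54)(-216u^2+432u+1728) + (0)
Last nonzero remainder: -216u^2+432u+1728. Dividing through by -216 gives the monic gcd u^2-2u-8.

u^2-2u-8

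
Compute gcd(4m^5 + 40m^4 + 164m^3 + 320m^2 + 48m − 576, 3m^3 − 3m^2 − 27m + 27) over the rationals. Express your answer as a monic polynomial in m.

Euclidean algorithm in ℚ[m]:
  4m^5 + 40m^4 + 164m^3 + 320m^2 + 48m − 576 = ((4/3)m^2 + (44/3)m + 244/3)(3m^3 − 3m^2 − 27m + 27) + (924m^2 + 1848m − 2772)
  3m^3 − 3m^2 − 27m + 27 = ((1/308)m − 3/308)(924m^2 + 1848m − 2772) + (0)
Last nonzero remainder: 924m^2 + 1848m − 2772. Dividing through by 924 gives the monic gcd m^2 + 2m − 3.

m^2 + 2m − 3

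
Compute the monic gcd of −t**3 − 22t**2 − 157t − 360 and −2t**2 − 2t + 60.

Euclidean algorithm in ℚ[t]:
  −t**3 − 22t**2 − 157t − 360 = ((1/2)t + 21/2)(−2t**2 − 2t + 60) + (−166t − 990)
  −2t**2 − 2t + 60 = ((1/83)t − 412/6889)(−166t − 990) + (5460/6889)
  −166t − 990 = (−(571787/2730)t − 227337/182)(5460/6889) + (0)
The last nonzero remainder is the constant 5460/6889, so the polynomials are coprime and gcd = 1.

1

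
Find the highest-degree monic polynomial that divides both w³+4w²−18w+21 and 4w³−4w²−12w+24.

w²−3w+3

Repeated division with remainder:
  w³+4w²−18w+21 = (1/4)(4w³−4w²−12w+24) + (5w²−15w+15)
  4w³−4w²−12w+24 = ((4/5)w+8/5)(5w²−15w+15) + (0)
Last nonzero remainder: 5w²−15w+15. Dividing through by 5 gives the monic gcd w²−3w+3.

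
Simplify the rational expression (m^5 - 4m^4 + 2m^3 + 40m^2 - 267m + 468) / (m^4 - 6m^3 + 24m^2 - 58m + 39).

(m^2 + m - 12)/(m - 1)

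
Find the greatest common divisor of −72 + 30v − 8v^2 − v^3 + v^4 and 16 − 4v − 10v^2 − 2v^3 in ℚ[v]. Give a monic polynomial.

4 + v

Repeated division with remainder:
  v^4 − v^3 − 8v^2 + 30v − 72 = (−(1/2)v + 3)(−2v^3 − 10v^2 − 4v + 16) + (20v^2 + 50v − 120)
  −2v^3 − 10v^2 − 4v + 16 = (−(1/10)v − 1/4)(20v^2 + 50v − 120) + (−(7/2)v − 14)
  20v^2 + 50v − 120 = (−(40/7)v + 60/7)(−(7/2)v − 14) + (0)
Last nonzero remainder: −(7/2)v − 14. Dividing through by −7/2 gives the monic gcd v + 4.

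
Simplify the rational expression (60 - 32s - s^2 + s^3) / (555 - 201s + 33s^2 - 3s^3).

(12 - 4s - s^2)/(111 - 18s + 3s^2)

By polynomial division,
  s^3 - s^2 - 32s + 60 = (-1/3)(-3s^3 + 33s^2 - 201s + 555) + (10s^2 - 99s + 245)
  -3s^3 + 33s^2 - 201s + 555 = (-(3/10)s + 33/100)(10s^2 - 99s + 245) + (-(9483/100)s + 9483/20)
  10s^2 - 99s + 245 = (-(1000/9483)s + 4900/9483)(-(9483/100)s + 9483/20) + (0)
Last nonzero remainder: -(9483/100)s + 9483/20. Dividing through by -9483/100 gives the monic gcd s - 5.
Cancel s - 5 from numerator and denominator to get the reduced form.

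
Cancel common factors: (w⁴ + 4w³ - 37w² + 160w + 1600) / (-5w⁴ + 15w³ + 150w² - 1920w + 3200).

By polynomial division,
  w⁴ + 4w³ - 37w² + 160w + 1600 = (-1/5)(-5w⁴ + 15w³ + 150w² - 1920w + 3200) + (7w³ - 7w² - 224w + 2240)
  -5w⁴ + 15w³ + 150w² - 1920w + 3200 = (-(5/7)w + 10/7)(7w³ - 7w² - 224w + 2240) + (0)
Last nonzero remainder: 7w³ - 7w² - 224w + 2240. Dividing through by 7 gives the monic gcd w³ - w² - 32w + 320.
Cancel w³ - w² - 32w + 320 from numerator and denominator to get the reduced form.

(-w - 5)/(5w - 10)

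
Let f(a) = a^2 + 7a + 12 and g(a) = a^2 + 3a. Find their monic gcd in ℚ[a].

a + 3

Euclidean algorithm in ℚ[a]:
  a^2 + 7a + 12 = (a^2 + 3a) + (4a + 12)
  a^2 + 3a = ((1/4)a)(4a + 12) + (0)
Last nonzero remainder: 4a + 12. Dividing through by 4 gives the monic gcd a + 3.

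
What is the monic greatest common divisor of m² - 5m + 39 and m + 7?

1

Euclidean algorithm in ℚ[m]:
  m² - 5m + 39 = (m - 12)(m + 7) + (123)
  m + 7 = ((1/123)m + 7/123)(123) + (0)
The last nonzero remainder is the constant 123, so the polynomials are coprime and gcd = 1.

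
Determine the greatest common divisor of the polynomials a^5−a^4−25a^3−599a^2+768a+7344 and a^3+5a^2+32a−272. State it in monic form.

a^3+5a^2+32a−272

Apply the Euclidean algorithm:
  a^5−a^4−25a^3−599a^2+768a+7344 = (a^2−6a−27)(a^3+5a^2+32a−272) + (0)
The last nonzero remainder a^3+5a^2+32a−272 is already monic.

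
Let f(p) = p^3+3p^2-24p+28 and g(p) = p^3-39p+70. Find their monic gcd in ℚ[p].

p^2+5p-14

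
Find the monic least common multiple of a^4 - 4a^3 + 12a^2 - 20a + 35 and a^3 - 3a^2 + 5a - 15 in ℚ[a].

a^5 - 7a^4 + 24a^3 - 56a^2 + 95a - 105

By polynomial division,
  a^4 - 4a^3 + 12a^2 - 20a + 35 = (a - 1)(a^3 - 3a^2 + 5a - 15) + (4a^2 + 20)
  a^3 - 3a^2 + 5a - 15 = ((1/4)a - 3/4)(4a^2 + 20) + (0)
Last nonzero remainder: 4a^2 + 20. Dividing through by 4 gives the monic gcd a^2 + 5.
Then lcm(f, g) = f·g / gcd(f, g); expanding and making the result monic gives the answer.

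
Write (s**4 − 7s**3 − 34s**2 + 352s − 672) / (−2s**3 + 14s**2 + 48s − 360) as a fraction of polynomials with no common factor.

Repeated division with remainder:
  s**4 − 7s**3 − 34s**2 + 352s − 672 = (−(1/2)s)(−2s**3 + 14s**2 + 48s − 360) + (−10s**2 + 172s − 672)
  −2s**3 + 14s**2 + 48s − 360 = ((1/5)s + 51/25)(−10s**2 + 172s − 672) + (−(4212/25)s + 25272/25)
  −10s**2 + 172s − 672 = ((125/2106)s − 700/1053)(−(4212/25)s + 25272/25) + (0)
Last nonzero remainder: −(4212/25)s + 25272/25. Dividing through by −4212/25 gives the monic gcd s − 6.
Cancel s − 6 from numerator and denominator to get the reduced form.

(−s**3 + s**2 + 40s − 112)/(2s**2 − 2s − 60)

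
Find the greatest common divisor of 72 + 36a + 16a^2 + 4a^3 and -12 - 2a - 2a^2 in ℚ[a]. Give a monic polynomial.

Apply the Euclidean algorithm:
  4a^3 + 16a^2 + 36a + 72 = (-2a - 6)(-2a^2 - 2a - 12) + (0)
Last nonzero remainder: -2a^2 - 2a - 12. Dividing through by -2 gives the monic gcd a^2 + a + 6.

6 + a + a^2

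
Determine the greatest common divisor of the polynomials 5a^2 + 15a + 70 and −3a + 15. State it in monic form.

1

Euclidean algorithm in ℚ[a]:
  5a^2 + 15a + 70 = (−(5/3)a − 40/3)(−3a + 15) + (270)
  −3a + 15 = (−(1/90)a + 1/18)(270) + (0)
The last nonzero remainder is the constant 270, so the polynomials are coprime and gcd = 1.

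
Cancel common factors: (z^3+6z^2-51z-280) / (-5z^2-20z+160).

(-z^2+2z+35)/(5z-20)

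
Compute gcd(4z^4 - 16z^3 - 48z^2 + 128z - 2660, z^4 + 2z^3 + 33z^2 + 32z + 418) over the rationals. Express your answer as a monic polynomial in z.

z^2 - 2z + 19

Euclidean algorithm in ℚ[z]:
  4z^4 - 16z^3 - 48z^2 + 128z - 2660 = (4)(z^4 + 2z^3 + 33z^2 + 32z + 418) + (-24z^3 - 180z^2 - 4332)
  z^4 + 2z^3 + 33z^2 + 32z + 418 = (-(1/24)z + 11/48)(-24z^3 - 180z^2 - 4332) + ((297/4)z^2 - (297/2)z + 5643/4)
  -24z^3 - 180z^2 - 4332 = (-(32/99)z - 304/99)((297/4)z^2 - (297/2)z + 5643/4) + (0)
Last nonzero remainder: (297/4)z^2 - (297/2)z + 5643/4. Dividing through by 297/4 gives the monic gcd z^2 - 2z + 19.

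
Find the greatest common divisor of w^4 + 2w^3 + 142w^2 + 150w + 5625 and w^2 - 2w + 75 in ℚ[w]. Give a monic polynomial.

Repeated division with remainder:
  w^4 + 2w^3 + 142w^2 + 150w + 5625 = (w^2 + 4w + 75)(w^2 - 2w + 75) + (0)
The last nonzero remainder w^2 - 2w + 75 is already monic.

w^2 - 2w + 75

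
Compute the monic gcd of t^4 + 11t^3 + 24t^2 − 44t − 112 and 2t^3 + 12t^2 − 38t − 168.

By polynomial division,
  t^4 + 11t^3 + 24t^2 − 44t − 112 = ((1/2)t + 5/2)(2t^3 + 12t^2 − 38t − 168) + (13t^2 + 135t + 308)
  2t^3 + 12t^2 − 38t − 168 = ((2/13)t − 114/169)(13t^2 + 135t + 308) + ((960/169)t + 6720/169)
  13t^2 + 135t + 308 = ((2197/960)t + 1859/240)((960/169)t + 6720/169) + (0)
Last nonzero remainder: (960/169)t + 6720/169. Dividing through by 960/169 gives the monic gcd t + 7.

t + 7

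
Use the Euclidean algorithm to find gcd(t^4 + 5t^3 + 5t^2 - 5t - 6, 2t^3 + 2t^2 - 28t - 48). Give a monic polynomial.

t^2 + 5t + 6

Euclidean algorithm in ℚ[t]:
  t^4 + 5t^3 + 5t^2 - 5t - 6 = ((1/2)t + 2)(2t^3 + 2t^2 - 28t - 48) + (15t^2 + 75t + 90)
  2t^3 + 2t^2 - 28t - 48 = ((2/15)t - 8/15)(15t^2 + 75t + 90) + (0)
Last nonzero remainder: 15t^2 + 75t + 90. Dividing through by 15 gives the monic gcd t^2 + 5t + 6.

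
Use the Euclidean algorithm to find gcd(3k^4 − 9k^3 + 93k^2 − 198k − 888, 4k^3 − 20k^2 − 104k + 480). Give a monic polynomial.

Repeated division with remainder:
  3k^4 − 9k^3 + 93k^2 − 198k − 888 = ((3/4)k + 3/2)(4k^3 − 20k^2 − 104k + 480) + (201k^2 − 402k − 1608)
  4k^3 − 20k^2 − 104k + 480 = ((4/201)k − 4/67)(201k^2 − 402k − 1608) + (−96k + 384)
  201k^2 − 402k − 1608 = (−(67/32)k − 67/16)(−96k + 384) + (0)
Last nonzero remainder: −96k + 384. Dividing through by −96 gives the monic gcd k − 4.

k − 4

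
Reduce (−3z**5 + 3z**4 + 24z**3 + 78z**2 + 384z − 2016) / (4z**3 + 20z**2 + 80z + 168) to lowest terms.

(−3z**3 + 9z**2 + 48z − 144)/(4z + 12)

By polynomial division,
  −3z**5 + 3z**4 + 24z**3 + 78z**2 + 384z − 2016 = (−(3/4)z**2 + (9/2)z − 3/2)(4z**3 + 20z**2 + 80z + 168) + (−126z**2 − 252z − 1764)
  4z**3 + 20z**2 + 80z + 168 = (−(2/63)z − 2/21)(−126z**2 − 252z − 1764) + (0)
Last nonzero remainder: −126z**2 − 252z − 1764. Dividing through by −126 gives the monic gcd z**2 + 2z + 14.
Cancel z**2 + 2z + 14 from numerator and denominator to get the reduced form.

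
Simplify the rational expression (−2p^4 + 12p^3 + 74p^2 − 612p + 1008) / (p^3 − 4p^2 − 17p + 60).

(−2p^3 + 6p^2 + 92p − 336)/(p^2 − p − 20)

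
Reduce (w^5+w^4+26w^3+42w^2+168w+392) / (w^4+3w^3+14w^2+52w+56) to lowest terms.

Repeated division with remainder:
  w^5+w^4+26w^3+42w^2+168w+392 = (w-2)(w^4+3w^3+14w^2+52w+56) + (18w^3+18w^2+216w+504)
  w^4+3w^3+14w^2+52w+56 = ((1/18)w+1/9)(18w^3+18w^2+216w+504) + (0)
Last nonzero remainder: 18w^3+18w^2+216w+504. Dividing through by 18 gives the monic gcd w^3+w^2+12w+28.
Cancel w^3+w^2+12w+28 from numerator and denominator to get the reduced form.

(w^2+14)/(w+2)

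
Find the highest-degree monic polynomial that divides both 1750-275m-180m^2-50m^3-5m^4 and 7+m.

7+m

Euclidean algorithm in ℚ[m]:
  -5m^4-50m^3-180m^2-275m+1750 = (-5m^3-15m^2-75m+250)(m+7) + (0)
The last nonzero remainder m+7 is already monic.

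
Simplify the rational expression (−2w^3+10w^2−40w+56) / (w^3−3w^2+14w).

(−2w+4)/(w)

Apply the Euclidean algorithm:
  −2w^3+10w^2−40w+56 = (−2)(w^3−3w^2+14w) + (4w^2−12w+56)
  w^3−3w^2+14w = ((1/4)w)(4w^2−12w+56) + (0)
Last nonzero remainder: 4w^2−12w+56. Dividing through by 4 gives the monic gcd w^2−3w+14.
Cancel w^2−3w+14 from numerator and denominator to get the reduced form.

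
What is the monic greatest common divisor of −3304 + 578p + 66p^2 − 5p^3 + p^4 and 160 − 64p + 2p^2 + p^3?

Euclidean algorithm in ℚ[p]:
  p^4 − 5p^3 + 66p^2 + 578p − 3304 = (p − 7)(p^3 + 2p^2 − 64p + 160) + (144p^2 − 30p − 2184)
  p^3 + 2p^2 − 64p + 160 = ((1/144)p + 53/3456)(144p^2 − 30p − 2184) + (−(27863/576)p + 27863/144)
  144p^2 − 30p − 2184 = (−(82944/27863)p − 314496/27863)(−(27863/576)p + 27863/144) + (0)
Last nonzero remainder: −(27863/576)p + 27863/144. Dividing through by −27863/576 gives the monic gcd p − 4.

−4 + p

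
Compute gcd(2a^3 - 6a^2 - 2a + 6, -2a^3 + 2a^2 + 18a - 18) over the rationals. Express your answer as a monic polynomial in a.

Apply the Euclidean algorithm:
  2a^3 - 6a^2 - 2a + 6 = (-1)(-2a^3 + 2a^2 + 18a - 18) + (-4a^2 + 16a - 12)
  -2a^3 + 2a^2 + 18a - 18 = ((1/2)a + 3/2)(-4a^2 + 16a - 12) + (0)
Last nonzero remainder: -4a^2 + 16a - 12. Dividing through by -4 gives the monic gcd a^2 - 4a + 3.

a^2 - 4a + 3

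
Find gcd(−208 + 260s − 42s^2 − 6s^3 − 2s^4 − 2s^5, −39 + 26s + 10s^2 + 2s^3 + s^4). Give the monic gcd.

−13 + 13s − s^2 + s^3

Repeated division with remainder:
  −2s^5 − 2s^4 − 6s^3 − 42s^2 + 260s − 208 = (−2s + 2)(s^4 + 2s^3 + 10s^2 + 26s − 39) + (10s^3 − 10s^2 + 130s − 130)
  s^4 + 2s^3 + 10s^2 + 26s − 39 = ((1/10)s + 3/10)(10s^3 − 10s^2 + 130s − 130) + (0)
Last nonzero remainder: 10s^3 − 10s^2 + 130s − 130. Dividing through by 10 gives the monic gcd s^3 − s^2 + 13s − 13.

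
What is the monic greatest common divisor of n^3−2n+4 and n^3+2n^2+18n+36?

n+2

By polynomial division,
  n^3−2n+4 = (n^3+2n^2+18n+36) + (−2n^2−20n−32)
  n^3+2n^2+18n+36 = (−(1/2)n+4)(−2n^2−20n−32) + (82n+164)
  −2n^2−20n−32 = (−(1/41)n−8/41)(82n+164) + (0)
Last nonzero remainder: 82n+164. Dividing through by 82 gives the monic gcd n+2.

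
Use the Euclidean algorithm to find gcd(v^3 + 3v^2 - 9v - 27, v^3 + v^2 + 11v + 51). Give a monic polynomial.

Apply the Euclidean algorithm:
  v^3 + 3v^2 - 9v - 27 = (v^3 + v^2 + 11v + 51) + (2v^2 - 20v - 78)
  v^3 + v^2 + 11v + 51 = ((1/2)v + 11/2)(2v^2 - 20v - 78) + (160v + 480)
  2v^2 - 20v - 78 = ((1/80)v - 13/80)(160v + 480) + (0)
Last nonzero remainder: 160v + 480. Dividing through by 160 gives the monic gcd v + 3.

v + 3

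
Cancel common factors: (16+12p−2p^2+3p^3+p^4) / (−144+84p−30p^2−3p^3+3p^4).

By polynomial division,
  p^4+3p^3−2p^2+12p+16 = (1/3)(3p^4−3p^3−30p^2+84p−144) + (4p^3+8p^2−16p+64)
  3p^4−3p^3−30p^2+84p−144 = ((3/4)p−9/4)(4p^3+8p^2−16p+64) + (0)
Last nonzero remainder: 4p^3+8p^2−16p+64. Dividing through by 4 gives the monic gcd p^3+2p^2−4p+16.
Cancel p^3+2p^2−4p+16 from numerator and denominator to get the reduced form.

(1+p)/(−9+3p)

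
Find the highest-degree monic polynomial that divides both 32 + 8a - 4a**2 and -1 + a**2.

Euclidean algorithm in ℚ[a]:
  -4a**2 + 8a + 32 = (-4)(a**2 - 1) + (8a + 28)
  a**2 - 1 = ((1/8)a - 7/16)(8a + 28) + (45/4)
  8a + 28 = ((32/45)a + 112/45)(45/4) + (0)
The last nonzero remainder is the constant 45/4, so the polynomials are coprime and gcd = 1.

1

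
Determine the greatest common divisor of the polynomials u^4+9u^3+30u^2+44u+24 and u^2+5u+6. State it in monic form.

u^2+5u+6

Apply the Euclidean algorithm:
  u^4+9u^3+30u^2+44u+24 = (u^2+4u+4)(u^2+5u+6) + (0)
The last nonzero remainder u^2+5u+6 is already monic.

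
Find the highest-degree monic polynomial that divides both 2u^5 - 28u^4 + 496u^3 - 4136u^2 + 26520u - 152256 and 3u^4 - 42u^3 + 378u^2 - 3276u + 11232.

u^3 - 8u^2 + 78u - 624

Apply the Euclidean algorithm:
  2u^5 - 28u^4 + 496u^3 - 4136u^2 + 26520u - 152256 = ((2/3)u)(3u^4 - 42u^3 + 378u^2 - 3276u + 11232) + (244u^3 - 1952u^2 + 19032u - 152256)
  3u^4 - 42u^3 + 378u^2 - 3276u + 11232 = ((3/244)u - 9/122)(244u^3 - 1952u^2 + 19032u - 152256) + (0)
Last nonzero remainder: 244u^3 - 1952u^2 + 19032u - 152256. Dividing through by 244 gives the monic gcd u^3 - 8u^2 + 78u - 624.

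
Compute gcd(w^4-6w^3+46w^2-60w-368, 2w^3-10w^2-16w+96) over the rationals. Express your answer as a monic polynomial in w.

Apply the Euclidean algorithm:
  w^4-6w^3+46w^2-60w-368 = ((1/2)w-1/2)(2w^3-10w^2-16w+96) + (49w^2-116w-320)
  2w^3-10w^2-16w+96 = ((2/49)w-258/2401)(49w^2-116w-320) + (-(36984/2401)w+147936/2401)
  49w^2-116w-320 = (-(117649/36984)w-24010/4623)(-(36984/2401)w+147936/2401) + (0)
Last nonzero remainder: -(36984/2401)w+147936/2401. Dividing through by -36984/2401 gives the monic gcd w-4.

w-4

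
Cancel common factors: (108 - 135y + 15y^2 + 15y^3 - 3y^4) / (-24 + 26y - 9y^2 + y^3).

By polynomial division,
  -3y^4 + 15y^3 + 15y^2 - 135y + 108 = (-3y - 12)(y^3 - 9y^2 + 26y - 24) + (-15y^2 + 105y - 180)
  y^3 - 9y^2 + 26y - 24 = (-(1/15)y + 2/15)(-15y^2 + 105y - 180) + (0)
Last nonzero remainder: -15y^2 + 105y - 180. Dividing through by -15 gives the monic gcd y^2 - 7y + 12.
Cancel y^2 - 7y + 12 from numerator and denominator to get the reduced form.

(9 - 6y - 3y^2)/(-2 + y)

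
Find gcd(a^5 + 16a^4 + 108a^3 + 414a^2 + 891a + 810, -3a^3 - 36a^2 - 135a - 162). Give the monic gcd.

a^3 + 12a^2 + 45a + 54

Euclidean algorithm in ℚ[a]:
  a^5 + 16a^4 + 108a^3 + 414a^2 + 891a + 810 = (-(1/3)a^2 - (4/3)a - 5)(-3a^3 - 36a^2 - 135a - 162) + (0)
Last nonzero remainder: -3a^3 - 36a^2 - 135a - 162. Dividing through by -3 gives the monic gcd a^3 + 12a^2 + 45a + 54.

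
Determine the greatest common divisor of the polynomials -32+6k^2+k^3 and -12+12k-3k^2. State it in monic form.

-2+k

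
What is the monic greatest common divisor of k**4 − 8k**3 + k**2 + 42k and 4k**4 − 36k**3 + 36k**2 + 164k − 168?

Apply the Euclidean algorithm:
  k**4 − 8k**3 + k**2 + 42k = (1/4)(4k**4 − 36k**3 + 36k**2 + 164k − 168) + (k**3 − 8k**2 + k + 42)
  4k**4 − 36k**3 + 36k**2 + 164k − 168 = (4k − 4)(k**3 − 8k**2 + k + 42) + (0)
The last nonzero remainder k**3 − 8k**2 + k + 42 is already monic.

k**3 − 8k**2 + k + 42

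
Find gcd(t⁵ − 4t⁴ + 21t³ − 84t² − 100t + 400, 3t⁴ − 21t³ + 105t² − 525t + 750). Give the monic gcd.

t³ − 2t² + 25t − 50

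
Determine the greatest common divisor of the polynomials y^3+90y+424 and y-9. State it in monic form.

Euclidean algorithm in ℚ[y]:
  y^3+90y+424 = (y^2+9y+171)(y-9) + (1963)
  y-9 = ((1/1963)y-9/1963)(1963) + (0)
The last nonzero remainder is the constant 1963, so the polynomials are coprime and gcd = 1.

1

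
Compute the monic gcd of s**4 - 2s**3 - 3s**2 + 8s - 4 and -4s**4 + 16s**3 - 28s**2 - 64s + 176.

s**2 - 4

Repeated division with remainder:
  s**4 - 2s**3 - 3s**2 + 8s - 4 = (-1/4)(-4s**4 + 16s**3 - 28s**2 - 64s + 176) + (2s**3 - 10s**2 - 8s + 40)
  -4s**4 + 16s**3 - 28s**2 - 64s + 176 = (-2s - 2)(2s**3 - 10s**2 - 8s + 40) + (-64s**2 + 256)
  2s**3 - 10s**2 - 8s + 40 = (-(1/32)s + 5/32)(-64s**2 + 256) + (0)
Last nonzero remainder: -64s**2 + 256. Dividing through by -64 gives the monic gcd s**2 - 4.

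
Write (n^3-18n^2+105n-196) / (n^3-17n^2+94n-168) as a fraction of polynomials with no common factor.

(n-7)/(n-6)

Repeated division with remainder:
  n^3-18n^2+105n-196 = (n^3-17n^2+94n-168) + (-n^2+11n-28)
  n^3-17n^2+94n-168 = (-n+6)(-n^2+11n-28) + (0)
Last nonzero remainder: -n^2+11n-28. Dividing through by -1 gives the monic gcd n^2-11n+28.
Cancel n^2-11n+28 from numerator and denominator to get the reduced form.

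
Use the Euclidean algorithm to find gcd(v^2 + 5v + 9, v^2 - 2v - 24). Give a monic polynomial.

1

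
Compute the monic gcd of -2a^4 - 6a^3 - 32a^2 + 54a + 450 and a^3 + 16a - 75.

By polynomial division,
  -2a^4 - 6a^3 - 32a^2 + 54a + 450 = (-2a - 6)(a^3 + 16a - 75) + (0)
The last nonzero remainder a^3 + 16a - 75 is already monic.

a^3 + 16a - 75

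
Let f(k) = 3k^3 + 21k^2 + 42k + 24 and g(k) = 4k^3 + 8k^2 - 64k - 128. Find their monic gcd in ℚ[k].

Repeated division with remainder:
  3k^3 + 21k^2 + 42k + 24 = (3/4)(4k^3 + 8k^2 - 64k - 128) + (15k^2 + 90k + 120)
  4k^3 + 8k^2 - 64k - 128 = ((4/15)k - 16/15)(15k^2 + 90k + 120) + (0)
Last nonzero remainder: 15k^2 + 90k + 120. Dividing through by 15 gives the monic gcd k^2 + 6k + 8.

k^2 + 6k + 8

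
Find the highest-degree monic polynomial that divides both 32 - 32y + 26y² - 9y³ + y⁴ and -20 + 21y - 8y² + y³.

-4 + y

By polynomial division,
  y⁴ - 9y³ + 26y² - 32y + 32 = (y - 1)(y³ - 8y² + 21y - 20) + (-3y² + 9y + 12)
  y³ - 8y² + 21y - 20 = (-(1/3)y + 5/3)(-3y² + 9y + 12) + (10y - 40)
  -3y² + 9y + 12 = (-(3/10)y - 3/10)(10y - 40) + (0)
Last nonzero remainder: 10y - 40. Dividing through by 10 gives the monic gcd y - 4.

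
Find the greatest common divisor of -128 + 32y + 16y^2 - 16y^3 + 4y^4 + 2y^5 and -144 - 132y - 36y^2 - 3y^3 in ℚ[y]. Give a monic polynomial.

Apply the Euclidean algorithm:
  2y^5 + 4y^4 - 16y^3 + 16y^2 + 32y - 128 = (-(2/3)y^2 + (20/3)y - 136/3)(-3y^3 - 36y^2 - 132y - 144) + (-832y^2 - 4992y - 6656)
  -3y^3 - 36y^2 - 132y - 144 = ((3/832)y + 9/416)(-832y^2 - 4992y - 6656) + (0)
Last nonzero remainder: -832y^2 - 4992y - 6656. Dividing through by -832 gives the monic gcd y^2 + 6y + 8.

8 + 6y + y^2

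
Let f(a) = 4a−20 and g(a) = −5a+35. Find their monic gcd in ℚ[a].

Repeated division with remainder:
  4a−20 = (−4/5)(−5a+35) + (8)
  −5a+35 = (−(5/8)a+35/8)(8) + (0)
The last nonzero remainder is the constant 8, so the polynomials are coprime and gcd = 1.

1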